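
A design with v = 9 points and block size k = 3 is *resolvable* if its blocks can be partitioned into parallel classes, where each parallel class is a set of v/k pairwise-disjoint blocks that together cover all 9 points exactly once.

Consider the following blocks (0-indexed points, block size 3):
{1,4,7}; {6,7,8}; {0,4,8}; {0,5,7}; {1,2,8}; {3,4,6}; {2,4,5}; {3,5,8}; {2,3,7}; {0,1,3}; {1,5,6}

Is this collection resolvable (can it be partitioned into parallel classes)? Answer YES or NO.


v = 9, block size k = 3, number of blocks = 11.
For resolvability, blocks must partition into parallel classes of size v/k = 3.
Total blocks must therefore be a multiple of 3: 11 = 3·3 + 2 ⇒ not divisible ✗.
Resolvable? NO.

NO


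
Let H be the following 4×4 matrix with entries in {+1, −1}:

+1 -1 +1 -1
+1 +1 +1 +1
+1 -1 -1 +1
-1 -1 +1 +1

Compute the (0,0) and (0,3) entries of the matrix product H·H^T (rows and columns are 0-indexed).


Row 0 of H: [1, -1, 1, -1].
Row 3 of H: [-1, -1, 1, 1].
(H·H^T)[0][0] = Σ_j H[0][j]·H[0][j] = (1)² + (-1)² + (1)² + (-1)² = 1 + 1 + 1 + 1 = 4.
(H·H^T)[0][3] = Σ_j H[0][j]·H[3][j] = (1)·(-1) + (-1)·(-1) + (1)·(1) + (-1)·(1) = -1 + 1 + 1 + -1 = 0.
So rows 0 and 3 are orthogonal; the diagonal entry equals n = 4.

(0,0) entry = 4; (0,3) entry = 0.


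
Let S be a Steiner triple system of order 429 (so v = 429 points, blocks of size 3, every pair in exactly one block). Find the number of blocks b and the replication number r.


An STS(v) is a 2-(v, 3, 1) BIBD: block size k = 3, λ = 1.
Replication: r(k − 1) = λ(v − 1) ⇒ r·2 = 429 − 1 = 428 ⇒ r = 214.
Block count: b = v(v − 1)/6 = 429·428/6 = 183612/6 = 30602.

r = 214, b = 30602.


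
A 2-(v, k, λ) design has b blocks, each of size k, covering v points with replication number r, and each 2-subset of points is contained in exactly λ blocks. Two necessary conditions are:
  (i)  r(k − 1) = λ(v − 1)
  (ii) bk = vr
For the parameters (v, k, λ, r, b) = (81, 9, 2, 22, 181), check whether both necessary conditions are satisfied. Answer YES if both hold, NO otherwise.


Condition (i): r(k − 1) = 22·8 = 176; λ(v − 1) = 2·80 = 160. Match? NO.
Condition (ii): bk = 181·9 = 1629; vr = 81·22 = 1782. Match? NO.
Both conditions hold? NO.

NO


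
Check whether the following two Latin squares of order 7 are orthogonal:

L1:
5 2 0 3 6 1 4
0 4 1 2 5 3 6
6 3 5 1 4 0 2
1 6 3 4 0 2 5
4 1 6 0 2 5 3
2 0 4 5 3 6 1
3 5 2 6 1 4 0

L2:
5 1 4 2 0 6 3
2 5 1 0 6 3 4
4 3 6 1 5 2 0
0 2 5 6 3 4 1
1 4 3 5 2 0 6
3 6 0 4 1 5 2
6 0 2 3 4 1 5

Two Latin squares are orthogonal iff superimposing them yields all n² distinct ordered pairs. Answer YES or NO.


Form the n² = 49 superimposed pairs (L1[i][j], L2[i][j]), row by row (rows and columns indexed from 0):
row 0: (5,5) (2,1) (0,4) (3,2) (6,0) (1,6) (4,3)
row 1: (0,2) (4,5) (1,1) (2,0) (5,6) (3,3) (6,4)
row 2: (6,4) (3,3) (5,6) (1,1) (4,5) (0,2) (2,0)
row 3: (1,0) (6,2) (3,5) (4,6) (0,3) (2,4) (5,1)
row 4: (4,1) (1,4) (6,3) (0,5) (2,2) (5,0) (3,6)
row 5: (2,3) (0,6) (4,0) (5,4) (3,1) (6,5) (1,2)
row 6: (3,6) (5,0) (2,2) (6,3) (1,4) (4,1) (0,5)
Orthogonality requires all 49 pairs distinct.
But the pair (6,4) repeats: cell (1,6) has L1 = 6, L2 = 4, and cell (2,0) has L1 = 6, L2 = 4.
A repeated pair means some other pair never occurs (only 35 distinct pairs out of 49), so the squares are not orthogonal.
Conclusion: NO.

NO


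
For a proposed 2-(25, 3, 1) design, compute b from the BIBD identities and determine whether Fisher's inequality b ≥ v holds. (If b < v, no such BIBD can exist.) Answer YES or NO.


r = λ(v − 1)/(k − 1) = 1·24/2 = 12.
b = vr/k = 25·12/3 = 100.
Fisher's inequality: b ≥ v ⇔ 100 ≥ 25? YES.

YES


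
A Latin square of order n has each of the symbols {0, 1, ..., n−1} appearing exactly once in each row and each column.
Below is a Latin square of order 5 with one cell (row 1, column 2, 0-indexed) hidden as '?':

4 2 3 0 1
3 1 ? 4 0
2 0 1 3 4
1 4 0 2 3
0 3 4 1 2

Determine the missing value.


Row 1 contains symbols [0, 1, 3, 4] — missing [2].
Column 2 contains symbols [0, 1, 3, 4] — missing [2].
The missing symbol must appear in both missing sets; intersection = [2].
Therefore the hidden value is 2.

Missing value = 2.


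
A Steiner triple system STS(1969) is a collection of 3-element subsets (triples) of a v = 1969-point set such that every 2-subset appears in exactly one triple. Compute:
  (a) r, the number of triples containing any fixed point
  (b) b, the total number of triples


An STS(v) is a 2-(v, 3, 1) BIBD: block size k = 3, λ = 1.
Replication: r(k − 1) = λ(v − 1) ⇒ r·2 = 1969 − 1 = 1968 ⇒ r = 984.
Block count: b = v(v − 1)/6 = 1969·1968/6 = 3874992/6 = 645832.
(Check via bk = vr: 645832·3 = 1937496 = 1969·984 = 1937496 ✓.)

r = 984, b = 645832.


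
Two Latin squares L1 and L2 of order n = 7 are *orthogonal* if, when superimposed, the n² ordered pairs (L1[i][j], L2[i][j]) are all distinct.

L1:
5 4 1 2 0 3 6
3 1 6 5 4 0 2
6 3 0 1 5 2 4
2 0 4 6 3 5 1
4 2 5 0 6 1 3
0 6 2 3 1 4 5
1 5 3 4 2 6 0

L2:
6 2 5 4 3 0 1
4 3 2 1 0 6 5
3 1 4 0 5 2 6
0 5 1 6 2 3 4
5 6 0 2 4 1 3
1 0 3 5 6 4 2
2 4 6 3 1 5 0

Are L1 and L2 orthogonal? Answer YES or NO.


Form the n² = 49 superimposed pairs (L1[i][j], L2[i][j]), row by row (rows and columns indexed from 0):
row 0: (5,6) (4,2) (1,5) (2,4) (0,3) (3,0) (6,1)
row 1: (3,4) (1,3) (6,2) (5,1) (4,0) (0,6) (2,5)
row 2: (6,3) (3,1) (0,4) (1,0) (5,5) (2,2) (4,6)
row 3: (2,0) (0,5) (4,1) (6,6) (3,2) (5,3) (1,4)
row 4: (4,5) (2,6) (5,0) (0,2) (6,4) (1,1) (3,3)
row 5: (0,1) (6,0) (2,3) (3,5) (1,6) (4,4) (5,2)
row 6: (1,2) (5,4) (3,6) (4,3) (2,1) (6,5) (0,0)
Orthogonality requires all 49 pairs distinct.
Check by first coordinate: for each symbol s of L1, list the L2 entries in the n cells where L1 = s; they must all differ.
  L1 = 0: L2 entries (in reading order) 3, 6, 4, 5, 2, 1, 0 — all 7 distinct ✓
  L1 = 1: L2 entries (in reading order) 5, 3, 0, 4, 1, 6, 2 — all 7 distinct ✓
  L1 = 2: L2 entries (in reading order) 4, 5, 2, 0, 6, 3, 1 — all 7 distinct ✓
  L1 = 3: L2 entries (in reading order) 0, 4, 1, 2, 3, 5, 6 — all 7 distinct ✓
  L1 = 4: L2 entries (in reading order) 2, 0, 6, 1, 5, 4, 3 — all 7 distinct ✓
  L1 = 5: L2 entries (in reading order) 6, 1, 5, 3, 0, 2, 4 — all 7 distinct ✓
  L1 = 6: L2 entries (in reading order) 1, 2, 3, 6, 4, 0, 5 — all 7 distinct ✓
Every symbol of L1 meets every symbol of L2 exactly once, so all 49 pairs are distinct (49 of 49).
Conclusion: YES.

YES


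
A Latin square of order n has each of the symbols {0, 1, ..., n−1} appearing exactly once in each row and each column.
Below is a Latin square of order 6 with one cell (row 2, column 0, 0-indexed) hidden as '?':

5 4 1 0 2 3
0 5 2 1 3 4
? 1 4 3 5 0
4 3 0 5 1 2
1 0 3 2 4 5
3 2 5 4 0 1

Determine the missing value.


Row 2 contains symbols [0, 1, 3, 4, 5] — missing [2].
Column 0 contains symbols [0, 1, 3, 4, 5] — missing [2].
The missing symbol must appear in both missing sets; intersection = [2].
Therefore the hidden value is 2.

Missing value = 2.


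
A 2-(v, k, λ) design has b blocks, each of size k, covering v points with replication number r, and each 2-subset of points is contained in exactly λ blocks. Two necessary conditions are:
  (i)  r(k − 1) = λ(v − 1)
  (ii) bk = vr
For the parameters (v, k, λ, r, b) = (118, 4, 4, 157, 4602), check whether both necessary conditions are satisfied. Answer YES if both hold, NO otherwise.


Condition (i): r(k − 1) = 157·3 = 471; λ(v − 1) = 4·117 = 468. Match? NO.
Condition (ii): bk = 4602·4 = 18408; vr = 118·157 = 18526. Match? NO.
Both conditions hold? NO.

NO


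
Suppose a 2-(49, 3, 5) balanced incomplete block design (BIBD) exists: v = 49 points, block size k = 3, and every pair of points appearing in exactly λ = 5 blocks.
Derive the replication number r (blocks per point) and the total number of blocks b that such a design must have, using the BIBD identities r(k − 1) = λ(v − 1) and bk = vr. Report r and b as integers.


Any 2-(v, k, λ) BIBD satisfies two necessary conditions:
  (i)  Each point sits in r blocks, and counting incidences through any fixed point gives r(k − 1) = λ(v − 1), so r = λ(v − 1)/(k − 1).
  (ii) Total incidences bk = vr, so b = vr/k.
Step 1: r = λ(v − 1)/(k − 1) = 5·(49 − 1)/(3 − 1) = 5·48/2 = 240/2 = 120.
Step 2: b = vr/k = 49·120/3 = 5880/3 = 1960.
Check integrality: r = 120 ∈ Z ✓, b = 1960 ∈ Z ✓.
(These identities are necessary conditions: they determine r and b for any design with these parameters, but do not by themselves prove that one exists.)

r = 120, b = 1960.


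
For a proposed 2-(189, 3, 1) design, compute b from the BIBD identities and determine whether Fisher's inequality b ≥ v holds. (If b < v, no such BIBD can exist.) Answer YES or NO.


r = λ(v − 1)/(k − 1) = 1·188/2 = 94.
b = vr/k = 189·94/3 = 5922.
Fisher's inequality: b ≥ v ⇔ 5922 ≥ 189? YES.

YES


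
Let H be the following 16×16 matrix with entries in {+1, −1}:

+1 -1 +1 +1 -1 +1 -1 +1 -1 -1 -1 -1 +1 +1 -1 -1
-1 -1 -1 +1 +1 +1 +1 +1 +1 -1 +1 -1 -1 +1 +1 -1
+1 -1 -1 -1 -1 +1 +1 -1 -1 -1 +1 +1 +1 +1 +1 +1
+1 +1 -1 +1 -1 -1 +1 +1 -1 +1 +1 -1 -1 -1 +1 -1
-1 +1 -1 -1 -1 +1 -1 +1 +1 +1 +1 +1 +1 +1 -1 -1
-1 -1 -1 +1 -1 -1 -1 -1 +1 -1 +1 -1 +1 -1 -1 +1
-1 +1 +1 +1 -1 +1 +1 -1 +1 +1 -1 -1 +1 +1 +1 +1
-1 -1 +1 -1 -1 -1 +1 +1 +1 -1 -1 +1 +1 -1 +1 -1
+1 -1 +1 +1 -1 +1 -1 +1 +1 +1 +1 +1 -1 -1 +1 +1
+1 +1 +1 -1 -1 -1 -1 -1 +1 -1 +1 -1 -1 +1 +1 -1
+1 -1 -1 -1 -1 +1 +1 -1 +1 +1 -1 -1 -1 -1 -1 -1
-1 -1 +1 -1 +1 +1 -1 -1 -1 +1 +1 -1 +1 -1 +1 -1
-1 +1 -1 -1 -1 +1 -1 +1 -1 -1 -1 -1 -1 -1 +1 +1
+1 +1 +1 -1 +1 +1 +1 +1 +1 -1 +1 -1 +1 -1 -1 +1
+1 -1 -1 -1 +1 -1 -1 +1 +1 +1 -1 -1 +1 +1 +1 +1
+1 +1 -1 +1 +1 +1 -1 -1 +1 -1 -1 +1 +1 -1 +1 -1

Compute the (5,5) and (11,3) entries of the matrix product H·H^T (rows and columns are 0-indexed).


Row 3 of H: [1, 1, -1, 1, -1, -1, 1, 1, -1, 1, 1, -1, -1, -1, 1, -1].
Row 5 of H: [-1, -1, -1, 1, -1, -1, -1, -1, 1, -1, 1, -1, 1, -1, -1, 1].
Row 11 of H: [-1, -1, 1, -1, 1, 1, -1, -1, -1, 1, 1, -1, 1, -1, 1, -1].
(H·H^T)[5][5] = Σ_j H[5][j]·H[5][j] = (-1)² + (-1)² + (-1)² + (1)² + (-1)² + (-1)² + (-1)² + (-1)² + (1)² + (-1)² + (1)² + (-1)² + (1)² + (-1)² + (-1)² + (1)² = 1 + 1 + 1 + 1 + 1 + 1 + 1 + 1 + 1 + 1 + 1 + 1 + 1 + 1 + 1 + 1 = 16.
(H·H^T)[11][3] = Σ_j H[11][j]·H[3][j] = (-1)·(1) + (-1)·(1) + (1)·(-1) + (-1)·(1) + (1)·(-1) + (1)·(-1) + (-1)·(1) + (-1)·(1) + (-1)·(-1) + (1)·(1) + (1)·(1) + (-1)·(-1) + (1)·(-1) + (-1)·(-1) + (1)·(1) + (-1)·(-1) = -1 + -1 + -1 + -1 + -1 + -1 + -1 + -1 + 1 + 1 + 1 + 1 + -1 + 1 + 1 + 1 = -2.
Rows 11 and 3 are not orthogonal (dot product = -2 ≠ 0), so H is not a Hadamard matrix.

(5,5) entry = 16; (11,3) entry = -2.


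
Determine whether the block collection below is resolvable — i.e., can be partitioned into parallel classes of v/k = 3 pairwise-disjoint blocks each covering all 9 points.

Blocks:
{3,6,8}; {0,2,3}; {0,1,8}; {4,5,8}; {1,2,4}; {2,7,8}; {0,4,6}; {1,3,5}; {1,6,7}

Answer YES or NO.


v = 9, block size k = 3, number of blocks = 9.
For resolvability, blocks must partition into parallel classes of size v/k = 3.
Total blocks must therefore be a multiple of 3: 9 = 3·3 + 0 ⇒ divisible ✓.
Consider block {3,6,8}. The only other block(s) in the collection disjoint from it are {1,2,4} — just 1 block(s). Any parallel class containing {3,6,8} would need 2 other blocks each disjoint from it, so no parallel class of size 3 can contain {3,6,8}.
Since every block must belong to some parallel class in a resolution, the collection cannot be partitioned into parallel classes.
Resolvable? NO.

NO


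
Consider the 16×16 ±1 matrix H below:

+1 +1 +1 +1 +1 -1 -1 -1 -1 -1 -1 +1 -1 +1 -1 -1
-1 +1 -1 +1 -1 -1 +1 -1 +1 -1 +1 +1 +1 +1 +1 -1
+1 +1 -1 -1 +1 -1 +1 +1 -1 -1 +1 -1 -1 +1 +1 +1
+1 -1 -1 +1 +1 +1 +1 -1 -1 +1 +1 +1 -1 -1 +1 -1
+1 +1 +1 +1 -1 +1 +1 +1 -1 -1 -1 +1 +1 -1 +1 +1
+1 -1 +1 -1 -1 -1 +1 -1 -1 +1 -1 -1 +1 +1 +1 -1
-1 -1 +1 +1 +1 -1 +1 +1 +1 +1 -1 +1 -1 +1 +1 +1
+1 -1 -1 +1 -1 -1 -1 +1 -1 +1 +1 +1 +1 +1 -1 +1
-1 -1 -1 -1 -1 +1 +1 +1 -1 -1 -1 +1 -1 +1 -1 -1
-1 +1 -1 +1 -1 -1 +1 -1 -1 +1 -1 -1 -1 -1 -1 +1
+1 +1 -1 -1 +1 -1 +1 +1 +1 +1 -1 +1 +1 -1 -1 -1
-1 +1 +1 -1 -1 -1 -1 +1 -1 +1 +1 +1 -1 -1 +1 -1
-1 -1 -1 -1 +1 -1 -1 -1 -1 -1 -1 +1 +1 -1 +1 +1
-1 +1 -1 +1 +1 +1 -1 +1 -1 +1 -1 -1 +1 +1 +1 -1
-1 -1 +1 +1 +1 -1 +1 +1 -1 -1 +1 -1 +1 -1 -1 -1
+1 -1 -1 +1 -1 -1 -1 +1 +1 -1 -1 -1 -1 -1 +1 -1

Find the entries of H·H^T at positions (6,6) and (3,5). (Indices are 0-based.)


Row 3 of H: [1, -1, -1, 1, 1, 1, 1, -1, -1, 1, 1, 1, -1, -1, 1, -1].
Row 5 of H: [1, -1, 1, -1, -1, -1, 1, -1, -1, 1, -1, -1, 1, 1, 1, -1].
Row 6 of H: [-1, -1, 1, 1, 1, -1, 1, 1, 1, 1, -1, 1, -1, 1, 1, 1].
(H·H^T)[6][6] = Σ_j H[6][j]·H[6][j] = (-1)² + (-1)² + (1)² + (1)² + (1)² + (-1)² + (1)² + (1)² + (1)² + (1)² + (-1)² + (1)² + (-1)² + (1)² + (1)² + (1)² = 1 + 1 + 1 + 1 + 1 + 1 + 1 + 1 + 1 + 1 + 1 + 1 + 1 + 1 + 1 + 1 = 16.
(H·H^T)[3][5] = Σ_j H[3][j]·H[5][j] = (1)·(1) + (-1)·(-1) + (-1)·(1) + (1)·(-1) + (1)·(-1) + (1)·(-1) + (1)·(1) + (-1)·(-1) + (-1)·(-1) + (1)·(1) + (1)·(-1) + (1)·(-1) + (-1)·(1) + (-1)·(1) + (1)·(1) + (-1)·(-1) = 1 + 1 + -1 + -1 + -1 + -1 + 1 + 1 + 1 + 1 + -1 + -1 + -1 + -1 + 1 + 1 = 0.
So rows 3 and 5 are orthogonal; the diagonal entry equals n = 16.

(6,6) entry = 16; (3,5) entry = 0.


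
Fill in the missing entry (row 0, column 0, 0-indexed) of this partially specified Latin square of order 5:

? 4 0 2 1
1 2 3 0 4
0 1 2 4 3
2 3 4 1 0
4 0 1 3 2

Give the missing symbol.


Row 0 contains symbols [0, 1, 2, 4] — missing [3].
Column 0 contains symbols [0, 1, 2, 4] — missing [3].
The missing symbol must appear in both missing sets; intersection = [3].
Therefore the hidden value is 3.

Missing value = 3.


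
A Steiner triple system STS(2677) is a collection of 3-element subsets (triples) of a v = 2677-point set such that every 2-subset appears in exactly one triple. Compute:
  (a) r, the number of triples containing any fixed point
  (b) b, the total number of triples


An STS(v) is a 2-(v, 3, 1) BIBD: block size k = 3, λ = 1.
Replication: r(k − 1) = λ(v − 1) ⇒ r·2 = 2677 − 1 = 2676 ⇒ r = 1338.
Block count: b = v(v − 1)/6 = 2677·2676/6 = 7163652/6 = 1193942.

r = 1338, b = 1193942.


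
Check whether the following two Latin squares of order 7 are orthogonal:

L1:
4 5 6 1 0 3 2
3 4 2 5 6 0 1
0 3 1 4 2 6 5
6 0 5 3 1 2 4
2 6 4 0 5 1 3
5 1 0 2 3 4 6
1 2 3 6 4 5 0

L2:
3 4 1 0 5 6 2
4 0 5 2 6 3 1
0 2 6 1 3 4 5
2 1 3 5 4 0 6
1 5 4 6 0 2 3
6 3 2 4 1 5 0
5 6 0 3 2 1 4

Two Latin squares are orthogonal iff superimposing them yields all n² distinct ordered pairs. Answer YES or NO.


Form the n² = 49 superimposed pairs (L1[i][j], L2[i][j]), row by row (rows and columns indexed from 0):
row 0: (4,3) (5,4) (6,1) (1,0) (0,5) (3,6) (2,2)
row 1: (3,4) (4,0) (2,5) (5,2) (6,6) (0,3) (1,1)
row 2: (0,0) (3,2) (1,6) (4,1) (2,3) (6,4) (5,5)
row 3: (6,2) (0,1) (5,3) (3,5) (1,4) (2,0) (4,6)
row 4: (2,1) (6,5) (4,4) (0,6) (5,0) (1,2) (3,3)
row 5: (5,6) (1,3) (0,2) (2,4) (3,1) (4,5) (6,0)
row 6: (1,5) (2,6) (3,0) (6,3) (4,2) (5,1) (0,4)
Orthogonality requires all 49 pairs distinct.
Check by first coordinate: for each symbol s of L1, list the L2 entries in the n cells where L1 = s; they must all differ.
  L1 = 0: L2 entries (in reading order) 5, 3, 0, 1, 6, 2, 4 — all 7 distinct ✓
  L1 = 1: L2 entries (in reading order) 0, 1, 6, 4, 2, 3, 5 — all 7 distinct ✓
  L1 = 2: L2 entries (in reading order) 2, 5, 3, 0, 1, 4, 6 — all 7 distinct ✓
  L1 = 3: L2 entries (in reading order) 6, 4, 2, 5, 3, 1, 0 — all 7 distinct ✓
  L1 = 4: L2 entries (in reading order) 3, 0, 1, 6, 4, 5, 2 — all 7 distinct ✓
  L1 = 5: L2 entries (in reading order) 4, 2, 5, 3, 0, 6, 1 — all 7 distinct ✓
  L1 = 6: L2 entries (in reading order) 1, 6, 4, 2, 5, 0, 3 — all 7 distinct ✓
Every symbol of L1 meets every symbol of L2 exactly once, so all 49 pairs are distinct (49 of 49).
Conclusion: YES.

YES


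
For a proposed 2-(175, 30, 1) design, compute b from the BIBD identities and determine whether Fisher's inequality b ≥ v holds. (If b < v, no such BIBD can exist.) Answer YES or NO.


b = λv(v − 1)/(k(k − 1)) = 1·175·174/(30·29) = 30450/870 = 35.
Compare with v = 175: b < v, so Fisher's inequality fails.

NO


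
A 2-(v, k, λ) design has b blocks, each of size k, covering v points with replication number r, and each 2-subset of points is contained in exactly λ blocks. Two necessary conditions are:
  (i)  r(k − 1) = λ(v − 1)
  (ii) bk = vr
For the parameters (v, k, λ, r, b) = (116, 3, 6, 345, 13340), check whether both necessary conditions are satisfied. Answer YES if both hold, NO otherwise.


Condition (i): r(k − 1) = 345·2 = 690; λ(v − 1) = 6·115 = 690. Match? YES.
Condition (ii): bk = 13340·3 = 40020; vr = 116·345 = 40020. Match? YES.
Both conditions hold? YES.

YES


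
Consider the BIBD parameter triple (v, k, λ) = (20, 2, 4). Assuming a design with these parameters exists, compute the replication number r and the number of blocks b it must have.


Any 2-(v, k, λ) BIBD satisfies two necessary conditions:
  (i)  Each point sits in r blocks, and counting incidences through any fixed point gives r(k − 1) = λ(v − 1), so r = λ(v − 1)/(k − 1).
  (ii) Total incidences bk = vr, so b = vr/k.
Step 1: r = λ(v − 1)/(k − 1) = 4·(20 − 1)/(2 − 1) = 4·19/1 = 76/1 = 76.
Step 2: b = vr/k = 20·76/2 = 1520/2 = 760.
Check integrality: r = 76 ∈ Z ✓, b = 760 ∈ Z ✓.
(These identities are necessary conditions: they determine r and b for any design with these parameters, but do not by themselves prove that one exists.)

r = 76, b = 760.


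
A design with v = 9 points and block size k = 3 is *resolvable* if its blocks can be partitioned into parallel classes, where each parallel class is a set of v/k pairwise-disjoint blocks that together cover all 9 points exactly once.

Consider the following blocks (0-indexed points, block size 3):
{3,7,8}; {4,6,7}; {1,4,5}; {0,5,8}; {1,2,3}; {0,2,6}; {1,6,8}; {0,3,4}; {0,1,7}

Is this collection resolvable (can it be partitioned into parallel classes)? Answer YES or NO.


v = 9, block size k = 3, number of blocks = 9.
For resolvability, blocks must partition into parallel classes of size v/k = 3.
Total blocks must therefore be a multiple of 3: 9 = 3·3 + 0 ⇒ divisible ✓.
Consider block {1,6,8}. The only other block(s) in the collection disjoint from it are {0,3,4} — just 1 block(s). Any parallel class containing {1,6,8} would need 2 other blocks each disjoint from it, so no parallel class of size 3 can contain {1,6,8}.
Since every block must belong to some parallel class in a resolution, the collection cannot be partitioned into parallel classes.
Resolvable? NO.

NO


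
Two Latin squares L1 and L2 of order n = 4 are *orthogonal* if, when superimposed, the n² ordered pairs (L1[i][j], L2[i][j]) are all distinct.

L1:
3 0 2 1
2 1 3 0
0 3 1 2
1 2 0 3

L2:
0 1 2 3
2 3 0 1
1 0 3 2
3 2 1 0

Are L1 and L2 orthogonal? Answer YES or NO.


Form the n² = 16 superimposed pairs (L1[i][j], L2[i][j]), row by row (rows and columns indexed from 0):
row 0: (3,0) (0,1) (2,2) (1,3)
row 1: (2,2) (1,3) (3,0) (0,1)
row 2: (0,1) (3,0) (1,3) (2,2)
row 3: (1,3) (2,2) (0,1) (3,0)
Orthogonality requires all 16 pairs distinct.
But the pair (2,2) repeats: cell (0,2) has L1 = 2, L2 = 2, and cell (1,0) has L1 = 2, L2 = 2.
A repeated pair means some other pair never occurs (only 4 distinct pairs out of 16), so the squares are not orthogonal.
Conclusion: NO.

NO


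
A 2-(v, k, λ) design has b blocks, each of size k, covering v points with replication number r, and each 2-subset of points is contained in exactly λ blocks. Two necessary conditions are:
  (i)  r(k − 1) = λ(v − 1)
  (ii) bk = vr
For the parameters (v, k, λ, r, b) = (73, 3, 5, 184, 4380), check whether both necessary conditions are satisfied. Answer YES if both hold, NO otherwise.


Condition (i): r(k − 1) = 184·2 = 368; λ(v − 1) = 5·72 = 360. Match? NO.
Condition (ii): bk = 4380·3 = 13140; vr = 73·184 = 13432. Match? NO.
Both conditions hold? NO.

NO


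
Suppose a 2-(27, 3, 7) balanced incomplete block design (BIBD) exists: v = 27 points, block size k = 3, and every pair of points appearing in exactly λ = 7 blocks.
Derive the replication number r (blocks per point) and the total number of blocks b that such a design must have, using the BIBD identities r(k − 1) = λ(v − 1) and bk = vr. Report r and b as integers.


Any 2-(v, k, λ) BIBD satisfies two necessary conditions:
  (i)  Each point sits in r blocks, and counting incidences through any fixed point gives r(k − 1) = λ(v − 1), so r = λ(v − 1)/(k − 1).
  (ii) Total incidences bk = vr, so b = vr/k.
Step 1: r = λ(v − 1)/(k − 1) = 7·(27 − 1)/(3 − 1) = 7·26/2 = 182/2 = 91.
Step 2: b = vr/k = 27·91/3 = 2457/3 = 819.
Check integrality: r = 91 ∈ Z ✓, b = 819 ∈ Z ✓.
(These identities are necessary conditions: they determine r and b for any design with these parameters, but do not by themselves prove that one exists.)

r = 91, b = 819.


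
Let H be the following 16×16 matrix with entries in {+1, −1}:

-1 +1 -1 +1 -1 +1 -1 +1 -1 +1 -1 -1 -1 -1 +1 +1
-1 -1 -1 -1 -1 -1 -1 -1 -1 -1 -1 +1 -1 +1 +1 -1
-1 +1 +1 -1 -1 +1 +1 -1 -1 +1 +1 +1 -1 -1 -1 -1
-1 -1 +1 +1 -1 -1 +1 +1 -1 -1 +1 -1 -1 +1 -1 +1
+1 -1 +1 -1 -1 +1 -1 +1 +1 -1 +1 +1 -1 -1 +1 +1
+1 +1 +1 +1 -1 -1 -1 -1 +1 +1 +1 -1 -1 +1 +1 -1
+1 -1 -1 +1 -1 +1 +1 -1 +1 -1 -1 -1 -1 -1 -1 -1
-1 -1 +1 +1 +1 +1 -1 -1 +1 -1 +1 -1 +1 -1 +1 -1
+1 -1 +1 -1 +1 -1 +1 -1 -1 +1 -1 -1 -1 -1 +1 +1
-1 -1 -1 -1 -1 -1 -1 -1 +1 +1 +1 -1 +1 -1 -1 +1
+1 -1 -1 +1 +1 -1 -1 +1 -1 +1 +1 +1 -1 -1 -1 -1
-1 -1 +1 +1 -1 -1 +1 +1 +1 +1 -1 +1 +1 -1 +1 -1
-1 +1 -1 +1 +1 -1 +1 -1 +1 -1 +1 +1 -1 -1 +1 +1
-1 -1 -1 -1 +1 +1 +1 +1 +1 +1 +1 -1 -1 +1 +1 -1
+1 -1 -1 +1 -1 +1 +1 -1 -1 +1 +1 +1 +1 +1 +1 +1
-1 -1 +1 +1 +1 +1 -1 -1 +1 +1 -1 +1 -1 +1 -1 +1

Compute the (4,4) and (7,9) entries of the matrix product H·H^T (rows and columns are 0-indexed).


Row 4 of H: [1, -1, 1, -1, -1, 1, -1, 1, 1, -1, 1, 1, -1, -1, 1, 1].
Row 7 of H: [-1, -1, 1, 1, 1, 1, -1, -1, 1, -1, 1, -1, 1, -1, 1, -1].
Row 9 of H: [-1, -1, -1, -1, -1, -1, -1, -1, 1, 1, 1, -1, 1, -1, -1, 1].
(H·H^T)[4][4] = Σ_j H[4][j]·H[4][j] = (1)² + (-1)² + (1)² + (-1)² + (-1)² + (1)² + (-1)² + (1)² + (1)² + (-1)² + (1)² + (1)² + (-1)² + (-1)² + (1)² + (1)² = 1 + 1 + 1 + 1 + 1 + 1 + 1 + 1 + 1 + 1 + 1 + 1 + 1 + 1 + 1 + 1 = 16.
(H·H^T)[7][9] = Σ_j H[7][j]·H[9][j] = (-1)·(-1) + (-1)·(-1) + (1)·(-1) + (1)·(-1) + (1)·(-1) + (1)·(-1) + (-1)·(-1) + (-1)·(-1) + (1)·(1) + (-1)·(1) + (1)·(1) + (-1)·(-1) + (1)·(1) + (-1)·(-1) + (1)·(-1) + (-1)·(1) = 1 + 1 + -1 + -1 + -1 + -1 + 1 + 1 + 1 + -1 + 1 + 1 + 1 + 1 + -1 + -1 = 2.
Rows 7 and 9 are not orthogonal (dot product = 2 ≠ 0), so H is not a Hadamard matrix.

(4,4) entry = 16; (7,9) entry = 2.


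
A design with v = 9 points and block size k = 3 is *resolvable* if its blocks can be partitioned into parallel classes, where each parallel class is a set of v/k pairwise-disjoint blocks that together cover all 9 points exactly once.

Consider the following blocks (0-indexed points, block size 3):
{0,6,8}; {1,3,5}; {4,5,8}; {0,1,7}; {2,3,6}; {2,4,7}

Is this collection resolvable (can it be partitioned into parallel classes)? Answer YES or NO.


v = 9, block size k = 3, number of blocks = 6.
For resolvability, blocks must partition into parallel classes of size v/k = 3.
Total blocks must therefore be a multiple of 3: 6 = 3·2 + 0 ⇒ divisible ✓.
Greedy packing gives 2 candidate class(es). Each should be a full parallel class (size 3, covers all 9 points).
  Class 1 (3 blocks): {0,6,8}; {1,3,5}; {2,4,7}. Points covered: [0, 1, 2, 3, 4, 5, 6, 7, 8].
  Class 2 (3 blocks): {4,5,8}; {0,1,7}; {2,3,6}. Points covered: [0, 1, 2, 3, 4, 5, 6, 7, 8].
All classes full (size 3)? YES. All classes cover every point? YES.
Resolvable? YES.

YES


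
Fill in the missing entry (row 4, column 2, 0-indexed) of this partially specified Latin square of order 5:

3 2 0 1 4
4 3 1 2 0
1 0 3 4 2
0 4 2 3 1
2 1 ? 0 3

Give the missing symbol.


Row 4 contains symbols [0, 1, 2, 3] — missing [4].
Column 2 contains symbols [0, 1, 2, 3] — missing [4].
The missing symbol must appear in both missing sets; intersection = [4].
Therefore the hidden value is 4.

Missing value = 4.


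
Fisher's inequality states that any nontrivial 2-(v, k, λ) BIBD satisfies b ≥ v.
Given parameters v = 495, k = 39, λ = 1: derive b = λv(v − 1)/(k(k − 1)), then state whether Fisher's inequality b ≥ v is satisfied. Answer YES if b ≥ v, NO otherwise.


r = λ(v − 1)/(k − 1) = 1·494/38 = 13.
b = vr/k = 495·13/39 = 165.
Fisher's inequality: b ≥ v ⇔ 165 ≥ 495? NO.

NO


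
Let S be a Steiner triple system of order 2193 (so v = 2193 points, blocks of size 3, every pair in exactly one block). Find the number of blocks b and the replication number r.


An STS(v) is a 2-(v, 3, 1) BIBD: block size k = 3, λ = 1.
Replication: r(k − 1) = λ(v − 1) ⇒ r·2 = 2193 − 1 = 2192 ⇒ r = 1096.
Block count: bk = vr ⇒ b·3 = 2193·1096 = 2403528 ⇒ b = 801176.
(Check via b = v(v − 1)/6 = 2193·2192/6 = 4807056/6 = 801176.)

r = 1096, b = 801176.


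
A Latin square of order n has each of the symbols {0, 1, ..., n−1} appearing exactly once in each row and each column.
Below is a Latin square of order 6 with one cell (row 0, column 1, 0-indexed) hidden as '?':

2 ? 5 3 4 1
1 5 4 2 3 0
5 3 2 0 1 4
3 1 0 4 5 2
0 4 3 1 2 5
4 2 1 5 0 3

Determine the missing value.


Row 0 contains symbols [1, 2, 3, 4, 5] — missing [0].
Column 1 contains symbols [1, 2, 3, 4, 5] — missing [0].
The missing symbol must appear in both missing sets; intersection = [0].
Therefore the hidden value is 0.

Missing value = 0.


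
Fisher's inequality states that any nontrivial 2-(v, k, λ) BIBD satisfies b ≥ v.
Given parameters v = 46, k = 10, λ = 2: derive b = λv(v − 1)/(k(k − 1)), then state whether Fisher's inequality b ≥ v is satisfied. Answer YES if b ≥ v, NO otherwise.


r = λ(v − 1)/(k − 1) = 2·45/9 = 10.
b = vr/k = 46·10/10 = 46.
Fisher's inequality: b ≥ v ⇔ 46 ≥ 46? YES.

YES


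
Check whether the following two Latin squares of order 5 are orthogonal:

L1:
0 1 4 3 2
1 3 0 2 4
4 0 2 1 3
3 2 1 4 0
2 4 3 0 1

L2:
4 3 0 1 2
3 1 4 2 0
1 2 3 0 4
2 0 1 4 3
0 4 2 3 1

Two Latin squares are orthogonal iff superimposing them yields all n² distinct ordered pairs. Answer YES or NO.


Form the n² = 25 superimposed pairs (L1[i][j], L2[i][j]), row by row (rows and columns indexed from 0):
row 0: (0,4) (1,3) (4,0) (3,1) (2,2)
row 1: (1,3) (3,1) (0,4) (2,2) (4,0)
row 2: (4,1) (0,2) (2,3) (1,0) (3,4)
row 3: (3,2) (2,0) (1,1) (4,4) (0,3)
row 4: (2,0) (4,4) (3,2) (0,3) (1,1)
Orthogonality requires all 25 pairs distinct.
But the pair (1,3) repeats: cell (0,1) has L1 = 1, L2 = 3, and cell (1,0) has L1 = 1, L2 = 3.
A repeated pair means some other pair never occurs (only 15 distinct pairs out of 25), so the squares are not orthogonal.
Conclusion: NO.

NO


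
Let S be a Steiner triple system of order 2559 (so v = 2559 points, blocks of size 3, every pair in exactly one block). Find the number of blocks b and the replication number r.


An STS(v) is a 2-(v, 3, 1) BIBD: block size k = 3, λ = 1.
Replication: r(k − 1) = λ(v − 1) ⇒ r·2 = 2559 − 1 = 2558 ⇒ r = 1279.
Block count: bk = vr ⇒ b·3 = 2559·1279 = 3272961 ⇒ b = 1090987.
(Check via b = v(v − 1)/6 = 2559·2558/6 = 6545922/6 = 1090987.)

r = 1279, b = 1090987.


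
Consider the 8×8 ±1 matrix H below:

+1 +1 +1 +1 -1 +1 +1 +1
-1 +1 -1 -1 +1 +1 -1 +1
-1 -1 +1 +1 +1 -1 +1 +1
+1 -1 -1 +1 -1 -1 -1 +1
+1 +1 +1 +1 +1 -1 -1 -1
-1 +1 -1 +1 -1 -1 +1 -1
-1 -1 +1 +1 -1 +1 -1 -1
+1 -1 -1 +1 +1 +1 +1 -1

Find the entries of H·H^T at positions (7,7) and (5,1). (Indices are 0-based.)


Row 1 of H: [-1, 1, -1, -1, 1, 1, -1, 1].
Row 5 of H: [-1, 1, -1, 1, -1, -1, 1, -1].
Row 7 of H: [1, -1, -1, 1, 1, 1, 1, -1].
(H·H^T)[7][7] = Σ_j H[7][j]·H[7][j] = (1)² + (-1)² + (-1)² + (1)² + (1)² + (1)² + (1)² + (-1)² = 1 + 1 + 1 + 1 + 1 + 1 + 1 + 1 = 8.
(H·H^T)[5][1] = Σ_j H[5][j]·H[1][j] = (-1)·(-1) + (1)·(1) + (-1)·(-1) + (1)·(-1) + (-1)·(1) + (-1)·(1) + (1)·(-1) + (-1)·(1) = 1 + 1 + 1 + -1 + -1 + -1 + -1 + -1 = -2.
Rows 5 and 1 are not orthogonal (dot product = -2 ≠ 0), so H is not a Hadamard matrix.

(7,7) entry = 8; (5,1) entry = -2.


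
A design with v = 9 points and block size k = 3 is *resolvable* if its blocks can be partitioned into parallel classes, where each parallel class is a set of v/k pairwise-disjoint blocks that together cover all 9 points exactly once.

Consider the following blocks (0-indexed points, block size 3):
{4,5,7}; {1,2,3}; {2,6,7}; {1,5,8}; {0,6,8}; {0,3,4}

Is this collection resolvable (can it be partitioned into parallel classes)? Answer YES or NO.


v = 9, block size k = 3, number of blocks = 6.
For resolvability, blocks must partition into parallel classes of size v/k = 3.
Total blocks must therefore be a multiple of 3: 6 = 3·2 + 0 ⇒ divisible ✓.
Greedy packing gives 2 candidate class(es). Each should be a full parallel class (size 3, covers all 9 points).
  Class 1 (3 blocks): {4,5,7}; {1,2,3}; {0,6,8}. Points covered: [0, 1, 2, 3, 4, 5, 6, 7, 8].
  Class 2 (3 blocks): {2,6,7}; {1,5,8}; {0,3,4}. Points covered: [0, 1, 2, 3, 4, 5, 6, 7, 8].
All classes full (size 3)? YES. All classes cover every point? YES.
Resolvable? YES.

YES


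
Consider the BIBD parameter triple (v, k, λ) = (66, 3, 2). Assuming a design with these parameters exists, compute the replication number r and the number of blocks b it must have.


Any 2-(v, k, λ) BIBD satisfies two necessary conditions:
  (i)  Each point sits in r blocks, and counting incidences through any fixed point gives r(k − 1) = λ(v − 1), so r = λ(v − 1)/(k − 1).
  (ii) Total incidences bk = vr, so b = vr/k.
Step 1: r = λ(v − 1)/(k − 1) = 2·(66 − 1)/(3 − 1) = 2·65/2 = 130/2 = 65.
Step 2: b = vr/k = 66·65/3 = 4290/3 = 1430.
Check integrality: r = 65 ∈ Z ✓, b = 1430 ∈ Z ✓.
(These identities are necessary conditions: they determine r and b for any design with these parameters, but do not by themselves prove that one exists.)

r = 65, b = 1430.


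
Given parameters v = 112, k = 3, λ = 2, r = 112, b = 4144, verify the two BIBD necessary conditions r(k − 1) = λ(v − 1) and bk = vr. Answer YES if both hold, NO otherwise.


Condition (i): r(k − 1) = 112·2 = 224; λ(v − 1) = 2·111 = 222. Match? NO.
Condition (ii): bk = 4144·3 = 12432; vr = 112·112 = 12544. Match? NO.
Both conditions hold? NO.

NO


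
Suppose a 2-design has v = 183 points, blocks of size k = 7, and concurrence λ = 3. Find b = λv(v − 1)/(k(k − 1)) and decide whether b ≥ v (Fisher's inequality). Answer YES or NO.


b = λv(v − 1)/(k(k − 1)) = 3·183·182/(7·6) = 99918/42 = 2379.
Compare with v = 183: b ≥ v, so Fisher's inequality holds.

YES


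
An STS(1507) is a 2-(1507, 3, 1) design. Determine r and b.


An STS(v) is a 2-(v, 3, 1) BIBD: block size k = 3, λ = 1.
Replication: r(k − 1) = λ(v − 1) ⇒ r·2 = 1507 − 1 = 1506 ⇒ r = 753.
Block count: b = v(v − 1)/6 = 1507·1506/6 = 2269542/6 = 378257.
(Check via bk = vr: 378257·3 = 1134771 = 1507·753 = 1134771 ✓.)

r = 753, b = 378257.


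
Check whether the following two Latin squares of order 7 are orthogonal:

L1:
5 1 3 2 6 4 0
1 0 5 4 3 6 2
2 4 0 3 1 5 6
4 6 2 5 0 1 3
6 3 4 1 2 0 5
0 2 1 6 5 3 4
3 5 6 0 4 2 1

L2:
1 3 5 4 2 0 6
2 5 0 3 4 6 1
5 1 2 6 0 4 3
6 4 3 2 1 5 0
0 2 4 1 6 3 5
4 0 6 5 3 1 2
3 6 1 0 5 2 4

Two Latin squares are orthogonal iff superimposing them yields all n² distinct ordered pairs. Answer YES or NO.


Form the n² = 49 superimposed pairs (L1[i][j], L2[i][j]), row by row (rows and columns indexed from 0):
row 0: (5,1) (1,3) (3,5) (2,4) (6,2) (4,0) (0,6)
row 1: (1,2) (0,5) (5,0) (4,3) (3,4) (6,6) (2,1)
row 2: (2,5) (4,1) (0,2) (3,6) (1,0) (5,4) (6,3)
row 3: (4,6) (6,4) (2,3) (5,2) (0,1) (1,5) (3,0)
row 4: (6,0) (3,2) (4,4) (1,1) (2,6) (0,3) (5,5)
row 5: (0,4) (2,0) (1,6) (6,5) (5,3) (3,1) (4,2)
row 6: (3,3) (5,6) (6,1) (0,0) (4,5) (2,2) (1,4)
Orthogonality requires all 49 pairs distinct.
Check by first coordinate: for each symbol s of L1, list the L2 entries in the n cells where L1 = s; they must all differ.
  L1 = 0: L2 entries (in reading order) 6, 5, 2, 1, 3, 4, 0 — all 7 distinct ✓
  L1 = 1: L2 entries (in reading order) 3, 2, 0, 5, 1, 6, 4 — all 7 distinct ✓
  L1 = 2: L2 entries (in reading order) 4, 1, 5, 3, 6, 0, 2 — all 7 distinct ✓
  L1 = 3: L2 entries (in reading order) 5, 4, 6, 0, 2, 1, 3 — all 7 distinct ✓
  L1 = 4: L2 entries (in reading order) 0, 3, 1, 6, 4, 2, 5 — all 7 distinct ✓
  L1 = 5: L2 entries (in reading order) 1, 0, 4, 2, 5, 3, 6 — all 7 distinct ✓
  L1 = 6: L2 entries (in reading order) 2, 6, 3, 4, 0, 5, 1 — all 7 distinct ✓
Every symbol of L1 meets every symbol of L2 exactly once, so all 49 pairs are distinct (49 of 49).
Conclusion: YES.

YES


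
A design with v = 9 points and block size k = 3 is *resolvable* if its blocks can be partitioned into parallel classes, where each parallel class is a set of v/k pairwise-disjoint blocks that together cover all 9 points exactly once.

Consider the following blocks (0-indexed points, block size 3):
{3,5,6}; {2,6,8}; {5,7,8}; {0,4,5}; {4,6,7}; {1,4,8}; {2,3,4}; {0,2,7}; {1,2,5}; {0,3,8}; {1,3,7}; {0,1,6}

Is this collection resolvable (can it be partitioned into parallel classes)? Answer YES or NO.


v = 9, block size k = 3, number of blocks = 12.
For resolvability, blocks must partition into parallel classes of size v/k = 3.
Total blocks must therefore be a multiple of 3: 12 = 3·4 + 0 ⇒ divisible ✓.
Greedy packing gives 4 candidate class(es). Each should be a full parallel class (size 3, covers all 9 points).
  Class 1 (3 blocks): {3,5,6}; {1,4,8}; {0,2,7}. Points covered: [0, 1, 2, 3, 4, 5, 6, 7, 8].
  Class 2 (3 blocks): {2,6,8}; {0,4,5}; {1,3,7}. Points covered: [0, 1, 2, 3, 4, 5, 6, 7, 8].
  Class 3 (3 blocks): {5,7,8}; {2,3,4}; {0,1,6}. Points covered: [0, 1, 2, 3, 4, 5, 6, 7, 8].
  Class 4 (3 blocks): {4,6,7}; {1,2,5}; {0,3,8}. Points covered: [0, 1, 2, 3, 4, 5, 6, 7, 8].
All classes full (size 3)? YES. All classes cover every point? YES.
Resolvable? YES.

YES


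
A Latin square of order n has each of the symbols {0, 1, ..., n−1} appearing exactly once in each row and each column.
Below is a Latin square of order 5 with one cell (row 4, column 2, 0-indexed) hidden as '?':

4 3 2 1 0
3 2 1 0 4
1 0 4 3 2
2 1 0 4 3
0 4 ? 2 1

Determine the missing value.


Row 4 contains symbols [0, 1, 2, 4] — missing [3].
Column 2 contains symbols [0, 1, 2, 4] — missing [3].
The missing symbol must appear in both missing sets; intersection = [3].
Therefore the hidden value is 3.

Missing value = 3.


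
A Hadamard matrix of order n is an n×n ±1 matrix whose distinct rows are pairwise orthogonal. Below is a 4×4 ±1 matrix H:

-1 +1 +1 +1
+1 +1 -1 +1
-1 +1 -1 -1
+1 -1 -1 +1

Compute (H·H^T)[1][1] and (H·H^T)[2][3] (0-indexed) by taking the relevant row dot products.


Row 1 of H: [1, 1, -1, 1].
Row 2 of H: [-1, 1, -1, -1].
Row 3 of H: [1, -1, -1, 1].
(H·H^T)[1][1] = Σ_j H[1][j]·H[1][j] = (1)² + (1)² + (-1)² + (1)² = 1 + 1 + 1 + 1 = 4.
(H·H^T)[2][3] = Σ_j H[2][j]·H[3][j] = (-1)·(1) + (1)·(-1) + (-1)·(-1) + (-1)·(1) = -1 + -1 + 1 + -1 = -2.
Rows 2 and 3 are not orthogonal (dot product = -2 ≠ 0), so H is not a Hadamard matrix.

(1,1) entry = 4; (2,3) entry = -2.


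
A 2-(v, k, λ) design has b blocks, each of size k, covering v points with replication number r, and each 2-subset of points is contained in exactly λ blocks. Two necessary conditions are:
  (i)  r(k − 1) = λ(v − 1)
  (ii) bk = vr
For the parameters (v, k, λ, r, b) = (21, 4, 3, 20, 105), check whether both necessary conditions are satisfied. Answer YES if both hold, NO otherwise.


Condition (i): r(k − 1) = 20·3 = 60; λ(v − 1) = 3·20 = 60. Match? YES.
Condition (ii): bk = 105·4 = 420; vr = 21·20 = 420. Match? YES.
Both conditions hold? YES.

YES


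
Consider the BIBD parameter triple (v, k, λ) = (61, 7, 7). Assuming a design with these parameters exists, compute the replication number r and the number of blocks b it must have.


Any 2-(v, k, λ) BIBD satisfies two necessary conditions:
  (i)  Each point sits in r blocks, and counting incidences through any fixed point gives r(k − 1) = λ(v − 1), so r = λ(v − 1)/(k − 1).
  (ii) Total incidences bk = vr, so b = vr/k.
Step 1: r = λ(v − 1)/(k − 1) = 7·(61 − 1)/(7 − 1) = 7·60/6 = 420/6 = 70.
Step 2: b = vr/k = 61·70/7 = 4270/7 = 610.
Check integrality: r = 70 ∈ Z ✓, b = 610 ∈ Z ✓.
(These identities are necessary conditions: they determine r and b for any design with these parameters, but do not by themselves prove that one exists.)

r = 70, b = 610.


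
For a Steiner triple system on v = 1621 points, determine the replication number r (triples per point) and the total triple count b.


An STS(v) is a 2-(v, 3, 1) BIBD: block size k = 3, λ = 1.
Replication: r(k − 1) = λ(v − 1) ⇒ r·2 = 1621 − 1 = 1620 ⇒ r = 810.
Block count: b = v(v − 1)/6 = 1621·1620/6 = 2626020/6 = 437670.
(Check via bk = vr: 437670·3 = 1313010 = 1621·810 = 1313010 ✓.)

r = 810, b = 437670.


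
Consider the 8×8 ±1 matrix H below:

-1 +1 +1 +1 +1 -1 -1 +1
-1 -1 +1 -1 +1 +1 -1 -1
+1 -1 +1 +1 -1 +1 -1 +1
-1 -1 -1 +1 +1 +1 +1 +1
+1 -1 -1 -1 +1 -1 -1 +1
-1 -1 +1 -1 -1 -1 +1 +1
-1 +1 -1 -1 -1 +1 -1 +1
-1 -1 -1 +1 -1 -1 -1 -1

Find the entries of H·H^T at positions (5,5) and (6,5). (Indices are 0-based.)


Row 5 of H: [-1, -1, 1, -1, -1, -1, 1, 1].
Row 6 of H: [-1, 1, -1, -1, -1, 1, -1, 1].
(H·H^T)[5][5] = Σ_j H[5][j]·H[5][j] = (-1)² + (-1)² + (1)² + (-1)² + (-1)² + (-1)² + (1)² + (1)² = 1 + 1 + 1 + 1 + 1 + 1 + 1 + 1 = 8.
(H·H^T)[6][5] = Σ_j H[6][j]·H[5][j] = (-1)·(-1) + (1)·(-1) + (-1)·(1) + (-1)·(-1) + (-1)·(-1) + (1)·(-1) + (-1)·(1) + (1)·(1) = 1 + -1 + -1 + 1 + 1 + -1 + -1 + 1 = 0.
So rows 6 and 5 are orthogonal; the diagonal entry equals n = 8.

(5,5) entry = 8; (6,5) entry = 0.


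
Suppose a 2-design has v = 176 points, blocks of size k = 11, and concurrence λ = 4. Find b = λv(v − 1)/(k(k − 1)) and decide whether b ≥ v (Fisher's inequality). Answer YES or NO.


b = λv(v − 1)/(k(k − 1)) = 4·176·175/(11·10) = 123200/110 = 1120.
Compare with v = 176: b ≥ v, so Fisher's inequality holds.

YES


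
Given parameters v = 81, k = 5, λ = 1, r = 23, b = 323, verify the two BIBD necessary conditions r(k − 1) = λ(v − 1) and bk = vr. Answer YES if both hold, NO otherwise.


Condition (i): r(k − 1) = 23·4 = 92; λ(v − 1) = 1·80 = 80. Match? NO.
Condition (ii): bk = 323·5 = 1615; vr = 81·23 = 1863. Match? NO.
Both conditions hold? NO.

NO


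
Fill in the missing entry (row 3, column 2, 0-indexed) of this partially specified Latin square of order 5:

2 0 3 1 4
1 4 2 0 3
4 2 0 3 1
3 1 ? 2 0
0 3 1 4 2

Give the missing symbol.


Row 3 contains symbols [0, 1, 2, 3] — missing [4].
Column 2 contains symbols [0, 1, 2, 3] — missing [4].
The missing symbol must appear in both missing sets; intersection = [4].
Therefore the hidden value is 4.

Missing value = 4.


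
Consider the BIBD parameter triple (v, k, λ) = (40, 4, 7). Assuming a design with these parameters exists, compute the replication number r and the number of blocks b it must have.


Any 2-(v, k, λ) BIBD satisfies two necessary conditions:
  (i)  Each point sits in r blocks, and counting incidences through any fixed point gives r(k − 1) = λ(v − 1), so r = λ(v − 1)/(k − 1).
  (ii) Total incidences bk = vr, so b = vr/k.
Step 1: r = λ(v − 1)/(k − 1) = 7·(40 − 1)/(4 − 1) = 7·39/3 = 273/3 = 91.
Step 2: b = vr/k = 40·91/4 = 3640/4 = 910.
Check integrality: r = 91 ∈ Z ✓, b = 910 ∈ Z ✓.
(These identities are necessary conditions: they determine r and b for any design with these parameters, but do not by themselves prove that one exists.)

r = 91, b = 910.
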